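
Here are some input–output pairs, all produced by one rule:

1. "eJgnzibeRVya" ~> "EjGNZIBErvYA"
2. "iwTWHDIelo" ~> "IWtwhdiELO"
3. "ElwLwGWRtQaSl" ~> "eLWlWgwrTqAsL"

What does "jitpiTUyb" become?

JITPItuYB

Each output is the input with this applied: flip the case of every letter.
For "jitpiTUyb" the result is "JITPItuYB".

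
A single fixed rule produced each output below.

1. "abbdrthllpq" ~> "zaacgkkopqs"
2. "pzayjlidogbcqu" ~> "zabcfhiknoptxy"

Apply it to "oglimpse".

dfhklnor

Each output is the input with this applied: sort the characters into alphabetical order, then shift every letter 1 place backward in the alphabet (wrapping around).
"oglimpse" → "egilmops" → "dfhklnor".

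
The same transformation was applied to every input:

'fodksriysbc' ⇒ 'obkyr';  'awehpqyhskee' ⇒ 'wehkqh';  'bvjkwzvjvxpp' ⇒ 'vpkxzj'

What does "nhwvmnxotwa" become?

hwvon

The pattern: keep every other character starting from the second (positions 2nd, 4th, 6th, ...), then take characters alternately from the front and the back (1st, last, 2nd, 2nd-last, ...).
"nhwvmnxotwa" → "hvnow" → "hwvon".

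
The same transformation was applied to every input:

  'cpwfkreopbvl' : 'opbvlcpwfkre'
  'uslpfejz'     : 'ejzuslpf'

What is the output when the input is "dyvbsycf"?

What's happening: swap the front and back halves of the string, then move the first character to the end.
"dyvbsycf" → "ycfdyvbs".

ycfdyvbs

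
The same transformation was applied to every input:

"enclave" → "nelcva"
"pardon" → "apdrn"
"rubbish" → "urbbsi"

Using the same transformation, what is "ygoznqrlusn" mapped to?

Rule — swap each adjacent pair of characters (1↔2, 3↔4, ...), then delete the last character.
Starting from "ygoznqrlusn": after the first operation, "gyzoqnlrsun"; after the second, "gyzoqnlrsu".

gyzoqnlrsu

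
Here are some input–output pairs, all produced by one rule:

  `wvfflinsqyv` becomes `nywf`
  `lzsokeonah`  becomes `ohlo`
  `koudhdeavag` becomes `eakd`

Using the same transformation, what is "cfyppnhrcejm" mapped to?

hecp

Looking at the pairs, the operation is to keep one character in every 3, starting at position 1 (positions 1st, 4th, 7th, ...), then move the last 2 characters to the front (rotate right by 2).
Applying both steps to "cfyppnhrcejm": "cphe", then "hecp".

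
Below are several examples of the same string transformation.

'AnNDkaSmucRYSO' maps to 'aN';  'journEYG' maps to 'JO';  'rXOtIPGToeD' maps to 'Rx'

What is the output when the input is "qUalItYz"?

Qu

The pattern: flip the case of every letter, then keep only the first 2 characters.
Working it through for "qUalItYz": intermediate "QuALiTyZ", final "Qu".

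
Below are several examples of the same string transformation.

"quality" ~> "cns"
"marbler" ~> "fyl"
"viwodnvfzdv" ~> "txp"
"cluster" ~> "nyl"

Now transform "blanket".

eyn

In each case the input is transformed by: shift every letter 6 places backward in the alphabet (wrapping around), then keep only the last 3 characters.
"blanket" → "vfuheyn" → "eyn".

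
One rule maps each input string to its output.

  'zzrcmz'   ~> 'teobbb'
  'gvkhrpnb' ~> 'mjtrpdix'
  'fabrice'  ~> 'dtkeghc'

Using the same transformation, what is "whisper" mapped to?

Each output is the input with this applied: shift every letter 2 places forward in the alphabet (wrapping around), then move the first 2 characters to the end (rotate left by 2).
On "whisper": the first step gives "yjkurgt", and the second then gives "kurgtyj".
(Check on "gvkhrpnb": → "ixmjtrpd" → "mjtrpdix" ✓)

kurgtyj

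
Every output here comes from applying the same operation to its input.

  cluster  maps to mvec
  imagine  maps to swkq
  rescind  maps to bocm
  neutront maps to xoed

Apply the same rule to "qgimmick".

Rule — shift every letter 10 places forward in the alphabet (wrapping around), then keep only the first 4 characters.
Working it through for "qgimmick": intermediate "aqswwsmu", final "aqsw".
(Check on "rescind": → "bocmsxn" → "bocm" ✓)

aqsw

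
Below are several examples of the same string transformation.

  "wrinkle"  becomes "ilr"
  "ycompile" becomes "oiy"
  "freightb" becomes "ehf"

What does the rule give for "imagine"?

Rule — move the first 2 characters to the end (rotate left by 2), then keep one character in every 3, starting at position 1 (positions 1st, 4th, 7th, ...).
For "imagine", step one produces "agineim"; step two turns that into "anm".

anm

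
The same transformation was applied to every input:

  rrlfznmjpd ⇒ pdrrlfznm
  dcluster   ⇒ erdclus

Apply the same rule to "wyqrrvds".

In each case the input is transformed by: move the last 3 characters to the front (rotate right by 3), then delete the first character.
Working it through for "wyqrrvds": intermediate "vdswyqrr", final "dswyqrr".

dswyqrr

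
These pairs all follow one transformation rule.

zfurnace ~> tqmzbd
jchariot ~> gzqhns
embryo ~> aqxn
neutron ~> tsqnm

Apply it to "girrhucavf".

In each case the input is transformed by: delete the first 2 characters, then shift every letter 1 place backward in the alphabet (wrapping around).
Applying both steps to "girrhucavf": "rrhucavf", then "qqgtbzue".

qqgtbzue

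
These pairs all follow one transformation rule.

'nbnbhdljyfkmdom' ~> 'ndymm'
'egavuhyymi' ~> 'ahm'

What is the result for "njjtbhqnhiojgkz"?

jhhjz

Rule — keep one character in every 3, starting at position 3 (positions 3rd, 6th, 9th, ...).
Doing the same to "njjtbhqnhiojgkz": "jhhjz".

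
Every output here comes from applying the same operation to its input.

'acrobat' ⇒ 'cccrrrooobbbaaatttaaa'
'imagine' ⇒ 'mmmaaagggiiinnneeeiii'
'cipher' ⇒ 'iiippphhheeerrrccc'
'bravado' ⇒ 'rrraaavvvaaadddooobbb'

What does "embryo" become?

The transformation: move the first character to the end, then repeat every character 3 times.
Starting from "embryo": after the first operation, "mbryoe"; after the second, "mmmbbbrrryyyoooeee".

mmmbbbrrryyyoooeee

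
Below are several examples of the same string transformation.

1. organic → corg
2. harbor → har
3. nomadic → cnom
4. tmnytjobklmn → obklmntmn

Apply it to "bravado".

obra

The pattern: move the first 3 characters to the end (rotate left by 3), then delete the first 3 characters.
For "bravado" the result is "obra".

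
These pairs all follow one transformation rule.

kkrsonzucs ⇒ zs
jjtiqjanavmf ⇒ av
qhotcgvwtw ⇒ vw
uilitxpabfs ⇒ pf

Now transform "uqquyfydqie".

The rule is to keep one character in every 3, starting at position 1 (positions 1st, 4th, 7th, ...), then keep only the last 2 characters.
"uqquyfydqie" → "uuyi" → "yi".
(Check on "qhotcgvwtw": → "qtvw" → "vw" ✓)

yi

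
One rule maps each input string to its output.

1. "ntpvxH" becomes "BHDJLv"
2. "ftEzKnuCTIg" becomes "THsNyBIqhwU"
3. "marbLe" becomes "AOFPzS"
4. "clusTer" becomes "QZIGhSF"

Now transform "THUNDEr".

The transformation: flip the case of every letter, then shift every letter 12 places backward in the alphabet (wrapping around).
On "THUNDEr": the first step gives "thundeR", and the second then gives "hvibrsF".
(Check on "ftEzKnuCTIg": → "FTeZkNUctiG" → "THsNyBIqhwU" ✓)

hvibrsF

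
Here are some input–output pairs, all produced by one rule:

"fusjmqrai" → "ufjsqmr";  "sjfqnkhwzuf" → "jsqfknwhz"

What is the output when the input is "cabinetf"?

Rule — delete the last 2 characters, then swap each adjacent pair of characters (1↔2, 3↔4, ...).
Doing the same to "cabinetf": "aciben".

aciben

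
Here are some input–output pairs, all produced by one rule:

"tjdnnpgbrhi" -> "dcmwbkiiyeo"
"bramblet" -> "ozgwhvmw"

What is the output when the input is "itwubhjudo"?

The rule is to reverse the string, then shift every letter 5 places backward in the alphabet (wrapping around).
Starting from "itwubhjudo": after the first operation, "odujhbuwti"; after the second, "jypecwprod".

jypecwprod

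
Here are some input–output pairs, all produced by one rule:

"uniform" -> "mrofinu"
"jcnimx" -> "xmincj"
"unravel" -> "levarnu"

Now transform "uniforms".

smrofinu

Each output is the input with this applied: reverse the string.
Doing the same to "uniforms": "smrofinu".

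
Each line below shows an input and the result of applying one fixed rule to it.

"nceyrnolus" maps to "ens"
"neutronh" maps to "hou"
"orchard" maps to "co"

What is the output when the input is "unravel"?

The transformation: sort the characters into alphabetical order, then keep one character in every 3, starting at position 2 (positions 2nd, 5th, 8th, ...).
Working it through for "unravel": intermediate "aelnruv", final "er".

er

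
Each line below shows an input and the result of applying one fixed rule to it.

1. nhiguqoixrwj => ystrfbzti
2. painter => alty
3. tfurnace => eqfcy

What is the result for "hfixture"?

sqtie

The pattern: delete the last 3 characters, then shift every letter 11 places forward in the alphabet (wrapping around).
For "hfixture", step one produces "hfixt"; step two turns that into "sqtie".
(Check on "painter": → "pain" → "alty" ✓)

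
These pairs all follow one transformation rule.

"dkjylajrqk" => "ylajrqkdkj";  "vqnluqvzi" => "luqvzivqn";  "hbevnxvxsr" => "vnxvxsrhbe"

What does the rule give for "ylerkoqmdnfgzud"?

Each output is the input with this applied: move the first 3 characters to the end (rotate left by 3).
"ylerkoqmdnfgzud" → "rkoqmdnfgzudyle".

rkoqmdnfgzudyle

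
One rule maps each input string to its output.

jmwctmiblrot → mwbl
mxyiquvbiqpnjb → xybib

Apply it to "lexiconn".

The rule is to swap each adjacent pair of characters (1↔2, 3↔4, ...), then keep one character in every 3, starting at position 1 (positions 1st, 4th, 7th, ...).
Applying both steps to "lexiconn": "elixocnn", then "exn".

exn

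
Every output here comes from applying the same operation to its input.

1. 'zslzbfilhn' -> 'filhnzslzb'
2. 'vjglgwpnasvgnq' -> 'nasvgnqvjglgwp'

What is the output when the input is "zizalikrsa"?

What's happening: swap the front and back halves of the string.
Applying that to "zizalikrsa" gives "ikrsazizal".

ikrsazizal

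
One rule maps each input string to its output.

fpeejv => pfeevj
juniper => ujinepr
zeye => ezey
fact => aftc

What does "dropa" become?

rdpoa

In each case the input is transformed by: swap each adjacent pair of characters (1↔2, 3↔4, ...).
Doing the same to "dropa": "rdpoa".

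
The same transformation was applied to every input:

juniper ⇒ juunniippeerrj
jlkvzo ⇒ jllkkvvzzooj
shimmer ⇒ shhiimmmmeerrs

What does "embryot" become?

emmbbrryyootte

Looking at the pairs, the operation is to double every character, then move the first character to the end.
"embryot" → "eemmbbrryyoott" → "emmbbrryyootte".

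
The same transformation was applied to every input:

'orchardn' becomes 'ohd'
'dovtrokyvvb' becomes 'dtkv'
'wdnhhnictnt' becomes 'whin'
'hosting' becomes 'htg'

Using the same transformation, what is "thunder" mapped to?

The pattern: keep one character in every 3, starting at position 1 (positions 1st, 4th, 7th, ...).
"thunder" → "tnr".

tnr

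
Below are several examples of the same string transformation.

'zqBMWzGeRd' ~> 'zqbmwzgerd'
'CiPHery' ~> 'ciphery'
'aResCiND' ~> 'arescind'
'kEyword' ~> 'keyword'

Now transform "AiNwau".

ainwau

In each case the input is transformed by: convert every letter to lowercase.
Applying that to "AiNwau" gives "ainwau".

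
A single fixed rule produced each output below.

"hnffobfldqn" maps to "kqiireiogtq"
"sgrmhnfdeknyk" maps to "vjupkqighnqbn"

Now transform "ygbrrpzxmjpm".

Looking at the pairs, the operation is to shift every letter 3 places forward in the alphabet (wrapping around).
Doing the same to "ygbrrpzxmjpm": "bjeuuscapmsp".

bjeuuscapmsp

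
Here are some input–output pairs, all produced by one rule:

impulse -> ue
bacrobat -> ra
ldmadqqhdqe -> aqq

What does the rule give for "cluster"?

sr

Rule — move the first character to the end, then keep one character in every 3, starting at position 3 (positions 3rd, 6th, 9th, ...).
On "cluster": the first step gives "lusterc", and the second then gives "sr".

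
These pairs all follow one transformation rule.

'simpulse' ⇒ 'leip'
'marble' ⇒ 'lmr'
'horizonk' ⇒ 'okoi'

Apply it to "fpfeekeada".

edffe

In each case the input is transformed by: swap the front and back halves of the string, then keep every other character starting from the second (positions 2nd, 4th, 6th, ...).
For "fpfeekeada", step one produces "keadafpfee"; step two turns that into "edffe".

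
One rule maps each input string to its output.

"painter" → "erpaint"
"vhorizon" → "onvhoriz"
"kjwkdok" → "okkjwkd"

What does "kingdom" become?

Rule — move the last 2 characters to the front (rotate right by 2).
"kingdom" → "omkingd".

omkingd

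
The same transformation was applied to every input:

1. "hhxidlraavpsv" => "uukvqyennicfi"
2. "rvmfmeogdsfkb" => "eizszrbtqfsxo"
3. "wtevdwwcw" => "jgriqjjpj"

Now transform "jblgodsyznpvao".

What's happening: shift every letter 13 places forward in the alphabet (wrapping around) — i.e. ROT13.
Doing the same to "jblgodsyznpvao": "woytbqflmacinb".

woytbqflmacinb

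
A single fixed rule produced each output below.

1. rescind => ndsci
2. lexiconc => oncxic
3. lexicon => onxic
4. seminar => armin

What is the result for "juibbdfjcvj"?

dfjcvjibb

The rule is to delete the first 2 characters, then move the first 3 characters to the end (rotate left by 3).
"juibbdfjcvj" → "ibbdfjcvj" → "dfjcvjibb".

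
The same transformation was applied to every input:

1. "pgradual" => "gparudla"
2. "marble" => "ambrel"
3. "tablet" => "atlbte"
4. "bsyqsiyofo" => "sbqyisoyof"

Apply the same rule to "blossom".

lbsoosm

Rule — swap each adjacent pair of characters (1↔2, 3↔4, ...).
On "blossom" that produces "lbsoosm".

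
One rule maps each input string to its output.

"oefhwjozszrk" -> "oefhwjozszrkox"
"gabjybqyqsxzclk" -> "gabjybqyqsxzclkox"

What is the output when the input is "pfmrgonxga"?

The transformation: append "ox".
So "pfmrgonxga" becomes "pfmrgonxgaox".

pfmrgonxgaox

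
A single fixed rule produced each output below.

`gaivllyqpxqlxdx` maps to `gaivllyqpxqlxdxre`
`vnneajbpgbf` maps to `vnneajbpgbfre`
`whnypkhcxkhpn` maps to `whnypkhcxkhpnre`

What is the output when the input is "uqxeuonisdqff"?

uqxeuonisdqffre

The rule is to append "re".
Applying that to "uqxeuonisdqff" gives "uqxeuonisdqffre".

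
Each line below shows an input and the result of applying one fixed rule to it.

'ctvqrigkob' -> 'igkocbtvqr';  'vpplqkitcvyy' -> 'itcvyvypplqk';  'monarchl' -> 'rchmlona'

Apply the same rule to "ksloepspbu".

Rule — swap the first and last characters, then swap the front and back halves of the string.
So "ksloepspbu" becomes "pspbkusloe".
(Check on "ctvqrigkob": → "btvqrigkoc" → "igkocbtvqr" ✓)

pspbkusloe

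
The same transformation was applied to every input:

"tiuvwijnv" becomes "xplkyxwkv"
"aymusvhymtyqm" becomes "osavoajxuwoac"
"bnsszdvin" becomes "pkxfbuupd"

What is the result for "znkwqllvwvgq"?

sixyxnnsympb

In each case the input is transformed by: reverse the string, then shift every letter 2 places forward in the alphabet (wrapping around).
Working it through for "znkwqllvwvgq": intermediate "qgvwvllqwknz", final "sixyxnnsympb".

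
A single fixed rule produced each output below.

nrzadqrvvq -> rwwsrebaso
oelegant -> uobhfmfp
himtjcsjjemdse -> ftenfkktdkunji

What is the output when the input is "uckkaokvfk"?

The transformation: reverse the string, then shift every letter 1 place forward in the alphabet (wrapping around).
Applying both steps to "uckkaokvfk": "kfvkoakkcu", then "lgwlpblldv".

lgwlpblldv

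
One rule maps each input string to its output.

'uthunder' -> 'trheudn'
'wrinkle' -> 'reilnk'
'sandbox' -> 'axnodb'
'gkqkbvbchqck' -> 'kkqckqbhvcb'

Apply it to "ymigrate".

meitgar

The pattern: delete the first character, then take characters alternately from the front and the back (1st, last, 2nd, 2nd-last, ...).
Applying both steps to "ymigrate": "migrate", then "meitgar".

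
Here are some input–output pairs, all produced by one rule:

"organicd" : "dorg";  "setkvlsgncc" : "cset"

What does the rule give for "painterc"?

cpai

Looking at the pairs, the operation is to move the last character to the front, then keep only the first 4 characters.
"painterc" → "cpainter" → "cpai".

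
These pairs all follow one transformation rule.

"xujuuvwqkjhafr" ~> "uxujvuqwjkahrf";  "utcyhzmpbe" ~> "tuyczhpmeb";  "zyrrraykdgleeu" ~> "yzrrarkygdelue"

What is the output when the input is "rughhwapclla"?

Rule — swap each adjacent pair of characters (1↔2, 3↔4, ...).
Doing the same to "rughhwapclla": "urhgwhpalcal".

urhgwhpalcal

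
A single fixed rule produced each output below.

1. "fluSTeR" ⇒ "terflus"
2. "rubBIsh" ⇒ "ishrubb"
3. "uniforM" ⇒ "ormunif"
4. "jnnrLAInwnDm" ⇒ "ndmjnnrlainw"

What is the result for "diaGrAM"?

The rule is to move the last 3 characters to the front (rotate right by 3), then convert every letter to lowercase.
On "diaGrAM": the first step gives "rAMdiaG", and the second then gives "ramdiag".
(Check on "jnnrLAInwnDm": → "nDmjnnrLAInw" → "ndmjnnrlainw" ✓)

ramdiag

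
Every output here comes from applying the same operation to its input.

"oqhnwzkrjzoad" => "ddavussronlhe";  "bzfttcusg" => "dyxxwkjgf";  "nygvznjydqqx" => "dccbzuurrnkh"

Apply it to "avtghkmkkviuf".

Rule — sort the characters into reverse alphabetical order, then shift every letter 4 places forward in the alphabet (wrapping around).
For "avtghkmkkviuf", step one produces "vvutmkkkihgfa"; step two turns that into "zzyxqooomlkje".

zzyxqooomlkje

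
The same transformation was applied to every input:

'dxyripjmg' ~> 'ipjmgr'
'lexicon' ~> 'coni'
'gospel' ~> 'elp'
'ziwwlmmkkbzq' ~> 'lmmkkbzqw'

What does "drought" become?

ghtu

Rule — delete the first 3 characters, then move the first character to the end.
Starting from "drought": after the first operation, "ught"; after the second, "ghtu".
(Check on "ziwwlmmkkbzq": → "wlmmkkbzq" → "lmmkkbzqw" ✓)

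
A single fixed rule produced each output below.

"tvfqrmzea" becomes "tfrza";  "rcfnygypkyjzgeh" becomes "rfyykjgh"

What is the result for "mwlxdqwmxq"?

mldwx

Each output is the input with this applied: keep every other character starting from the first (positions 1st, 3rd, 5th, ...).
"mwlxdqwmxq" → "mldwx".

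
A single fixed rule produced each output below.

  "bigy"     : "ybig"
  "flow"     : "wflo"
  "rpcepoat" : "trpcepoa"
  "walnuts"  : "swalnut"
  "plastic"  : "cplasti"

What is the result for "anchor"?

rancho

The rule is to move the last character to the front.
For "anchor" the result is "rancho".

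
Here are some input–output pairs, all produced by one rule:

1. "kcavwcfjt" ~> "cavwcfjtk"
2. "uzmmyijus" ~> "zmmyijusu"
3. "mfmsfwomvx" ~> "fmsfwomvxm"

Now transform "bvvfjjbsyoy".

vvfjjbsyoyb

Looking at the pairs, the operation is to move the first character to the end.
Doing the same to "bvvfjjbsyoy": "vvfjjbsyoyb".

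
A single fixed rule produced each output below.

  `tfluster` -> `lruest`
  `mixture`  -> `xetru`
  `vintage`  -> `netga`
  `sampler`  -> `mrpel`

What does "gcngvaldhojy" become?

Rule — delete the first 2 characters, then take characters alternately from the front and the back (1st, last, 2nd, 2nd-last, ...).
For "gcngvaldhojy", step one produces "ngvaldhojy"; step two turns that into "nygjvoahld".

nygjvoahld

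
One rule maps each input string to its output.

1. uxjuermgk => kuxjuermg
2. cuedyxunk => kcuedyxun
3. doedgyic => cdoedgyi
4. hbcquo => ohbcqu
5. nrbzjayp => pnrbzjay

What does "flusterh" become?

hfluster

The pattern: move the last character to the front.
Doing the same to "flusterh": "hfluster".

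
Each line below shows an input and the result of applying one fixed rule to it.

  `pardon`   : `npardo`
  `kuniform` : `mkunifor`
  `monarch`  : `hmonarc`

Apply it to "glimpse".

Each output is the input with this applied: move the last character to the front.
Applying that to "glimpse" gives "eglimps".

eglimps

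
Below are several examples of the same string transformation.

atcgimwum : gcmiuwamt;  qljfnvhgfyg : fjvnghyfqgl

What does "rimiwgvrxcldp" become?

Looking at the pairs, the operation is to move the first 2 characters to the end (rotate left by 2), then swap each adjacent pair of characters (1↔2, 3↔4, ...).
Working it through for "rimiwgvrxcldp": intermediate "miwgvrxcldpri", final "imgwrvcxdlrpi".

imgwrvcxdlrpi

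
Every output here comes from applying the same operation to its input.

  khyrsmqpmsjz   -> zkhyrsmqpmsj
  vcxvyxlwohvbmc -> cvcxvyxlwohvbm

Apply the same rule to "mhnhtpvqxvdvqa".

amhnhtpvqxvdvq

Rule — move the last character to the front.
"mhnhtpvqxvdvqa" → "amhnhtpvqxvdvq".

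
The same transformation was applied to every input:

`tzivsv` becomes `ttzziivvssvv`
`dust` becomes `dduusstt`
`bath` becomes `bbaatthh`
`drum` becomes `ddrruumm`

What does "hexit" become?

In each case the input is transformed by: double every character.
On "hexit" that produces "hheexxiitt".

hheexxiitt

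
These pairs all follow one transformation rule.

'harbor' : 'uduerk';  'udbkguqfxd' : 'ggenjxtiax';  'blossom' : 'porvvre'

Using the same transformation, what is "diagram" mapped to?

pldjudg

Each output is the input with this applied: shift every letter 3 places forward in the alphabet (wrapping around), then swap the first and last characters.
Applying both steps to "diagram": "gldjudp", then "pldjudg".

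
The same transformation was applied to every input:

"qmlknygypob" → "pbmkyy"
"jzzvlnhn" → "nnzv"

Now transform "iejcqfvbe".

What's happening: move the last 3 characters to the front (rotate right by 3), then keep every other character starting from the first (positions 1st, 3rd, 5th, ...).
So "iejcqfvbe" becomes "veecf".

veecf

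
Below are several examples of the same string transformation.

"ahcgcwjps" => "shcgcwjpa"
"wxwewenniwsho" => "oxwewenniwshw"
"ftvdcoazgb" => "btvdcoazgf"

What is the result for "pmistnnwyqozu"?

Looking at the pairs, the operation is to swap the first and last characters.
So "pmistnnwyqozu" becomes "umistnnwyqozp".

umistnnwyqozp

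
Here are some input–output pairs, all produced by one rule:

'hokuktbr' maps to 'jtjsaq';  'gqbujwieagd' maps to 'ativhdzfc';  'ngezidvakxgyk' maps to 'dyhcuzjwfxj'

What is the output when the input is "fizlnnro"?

The pattern: delete the first 2 characters, then shift every letter 1 place backward in the alphabet (wrapping around).
For "fizlnnro", step one produces "zlnnro"; step two turns that into "ykmmqn".
(Check on "hokuktbr": → "kuktbr" → "jtjsaq" ✓)

ykmmqn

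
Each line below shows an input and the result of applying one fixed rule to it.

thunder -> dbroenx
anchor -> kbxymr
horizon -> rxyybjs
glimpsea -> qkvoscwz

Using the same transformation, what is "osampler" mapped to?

ybcokvwz

The transformation: shift every letter 10 places forward in the alphabet (wrapping around), then take characters alternately from the front and the back (1st, last, 2nd, 2nd-last, ...).
"osampler" → "yckwzvob" → "ybcokvwz".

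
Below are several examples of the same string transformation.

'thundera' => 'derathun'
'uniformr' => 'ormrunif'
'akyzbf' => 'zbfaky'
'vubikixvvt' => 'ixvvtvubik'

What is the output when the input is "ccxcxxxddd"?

xxdddccxcx

Looking at the pairs, the operation is to swap the front and back halves of the string.
"ccxcxxxddd" → "xxdddccxcx".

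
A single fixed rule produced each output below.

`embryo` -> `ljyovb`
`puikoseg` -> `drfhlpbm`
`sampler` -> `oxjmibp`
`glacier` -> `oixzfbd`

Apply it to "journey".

vlrokbg

The rule is to swap the first and last characters, then shift every letter 3 places backward in the alphabet (wrapping around).
Starting from "journey": after the first operation, "yournej"; after the second, "vlrokbg".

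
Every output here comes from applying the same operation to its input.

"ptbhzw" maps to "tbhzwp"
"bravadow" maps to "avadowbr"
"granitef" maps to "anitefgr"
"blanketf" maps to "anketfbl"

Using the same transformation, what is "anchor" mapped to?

Rule — swap the front and back halves of the string, then move the last 2 characters to the front (rotate right by 2).
Applying both steps to "anchor": "horanc", then "nchora".
(Check on "granitef": → "itefgran" → "anitefgr" ✓)

nchora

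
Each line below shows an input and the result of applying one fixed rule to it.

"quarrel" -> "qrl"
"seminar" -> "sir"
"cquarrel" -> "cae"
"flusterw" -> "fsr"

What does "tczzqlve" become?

The rule is to keep one character in every 3, starting at position 1 (positions 1st, 4th, 7th, ...).
On "tczzqlve" that produces "tzv".

tzv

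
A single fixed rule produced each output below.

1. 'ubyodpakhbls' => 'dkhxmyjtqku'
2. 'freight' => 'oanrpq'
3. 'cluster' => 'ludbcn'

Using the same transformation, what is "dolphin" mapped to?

mxuyqr

The pattern: delete the last character, then shift every letter 9 places forward in the alphabet (wrapping around).
Applying both steps to "dolphin": "dolphi", then "mxuyqr".
(Check on "ubyodpakhbls": → "ubyodpakhbl" → "dkhxmyjtqku" ✓)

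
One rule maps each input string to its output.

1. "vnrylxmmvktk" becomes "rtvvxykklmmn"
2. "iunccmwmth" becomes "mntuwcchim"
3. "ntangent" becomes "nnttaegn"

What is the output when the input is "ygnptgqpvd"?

pqtvydggnp

Each output is the input with this applied: sort the characters into alphabetical order, then swap the front and back halves of the string.
Starting from "ygnptgqpvd": after the first operation, "dggnppqtvy"; after the second, "pqtvydggnp".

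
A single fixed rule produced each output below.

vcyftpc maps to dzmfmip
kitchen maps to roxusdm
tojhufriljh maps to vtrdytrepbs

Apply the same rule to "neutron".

Rule — move the last 3 characters to the front (rotate right by 3), then shift every letter 10 places forward in the alphabet (wrapping around).
Starting from "neutron": after the first operation, "ronneut"; after the second, "byxxoed".
(Check on "vcyftpc": → "tpcvcyf" → "dzmfmip" ✓)

byxxoed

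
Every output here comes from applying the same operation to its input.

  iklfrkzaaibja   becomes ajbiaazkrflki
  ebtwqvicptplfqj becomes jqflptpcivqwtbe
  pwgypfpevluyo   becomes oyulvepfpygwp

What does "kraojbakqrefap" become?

paferqkabjoark

Each output is the input with this applied: reverse the string.
On "kraojbakqrefap" that produces "paferqkabjoark".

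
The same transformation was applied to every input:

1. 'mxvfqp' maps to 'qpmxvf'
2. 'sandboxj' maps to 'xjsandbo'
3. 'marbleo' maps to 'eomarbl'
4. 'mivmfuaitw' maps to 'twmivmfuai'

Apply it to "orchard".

rdorcha

The rule is to move the last 2 characters to the front (rotate right by 2).
For "orchard" the result is "rdorcha".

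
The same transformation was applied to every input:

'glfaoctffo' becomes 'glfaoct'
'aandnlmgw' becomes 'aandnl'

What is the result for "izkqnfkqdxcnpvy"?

izkqnfkqdxcn

Looking at the pairs, the operation is to delete the last 3 characters.
So "izkqnfkqdxcnpvy" becomes "izkqnfkqdxcn".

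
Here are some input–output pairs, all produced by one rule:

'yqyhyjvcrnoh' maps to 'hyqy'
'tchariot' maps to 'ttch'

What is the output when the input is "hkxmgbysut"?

The transformation: move the last character to the front, then keep only the first 4 characters.
Starting from "hkxmgbysut": after the first operation, "thkxmgbysu"; after the second, "thkx".

thkx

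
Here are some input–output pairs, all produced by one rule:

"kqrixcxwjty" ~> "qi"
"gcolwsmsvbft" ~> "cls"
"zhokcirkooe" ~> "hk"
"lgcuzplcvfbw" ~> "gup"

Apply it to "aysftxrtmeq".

The transformation: keep every other character starting from the second (positions 2nd, 4th, 6th, ...), then delete the last 3 characters.
Working it through for "aysftxrtmeq": intermediate "yfxte", final "yf".

yf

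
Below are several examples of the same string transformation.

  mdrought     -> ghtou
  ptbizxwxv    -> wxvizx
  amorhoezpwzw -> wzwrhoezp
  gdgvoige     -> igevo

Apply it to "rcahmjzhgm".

The rule is to delete the first 3 characters, then move the last 3 characters to the front (rotate right by 3).
Applying that to "rcahmjzhgm" gives "hgmhmjz".

hgmhmjz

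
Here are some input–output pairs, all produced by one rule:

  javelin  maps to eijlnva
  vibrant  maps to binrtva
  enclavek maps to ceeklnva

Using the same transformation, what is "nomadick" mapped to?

cdikmnoa

The transformation: sort the characters into alphabetical order, then move the first character to the end.
Applying both steps to "nomadick": "acdikmno", then "cdikmnoa".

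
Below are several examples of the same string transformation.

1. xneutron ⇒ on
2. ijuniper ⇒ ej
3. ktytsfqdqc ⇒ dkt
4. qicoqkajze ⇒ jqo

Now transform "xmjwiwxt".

xm

The pattern: swap the front and back halves of the string, then keep one character in every 3, starting at position 3 (positions 3rd, 6th, 9th, ...).
"xmjwiwxt" → "iwxtxmjw" → "xm".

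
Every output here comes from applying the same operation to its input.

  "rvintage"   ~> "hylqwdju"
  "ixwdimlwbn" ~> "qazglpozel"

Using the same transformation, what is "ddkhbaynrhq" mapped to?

tgnkedbqukg

The transformation: swap the first and last characters, then shift every letter 3 places forward in the alphabet (wrapping around).
On "ddkhbaynrhq": the first step gives "qdkhbaynrhd", and the second then gives "tgnkedbqukg".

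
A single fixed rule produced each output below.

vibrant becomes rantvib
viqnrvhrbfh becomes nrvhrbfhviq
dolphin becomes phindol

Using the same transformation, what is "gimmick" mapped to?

mickgim

Each output is the input with this applied: move the first 3 characters to the end (rotate left by 3).
On "gimmick" that produces "mickgim".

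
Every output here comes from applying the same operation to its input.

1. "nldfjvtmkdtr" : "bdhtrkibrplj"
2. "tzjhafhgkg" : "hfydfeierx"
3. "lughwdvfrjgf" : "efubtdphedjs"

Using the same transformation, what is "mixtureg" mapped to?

In each case the input is transformed by: shift every letter 2 places backward in the alphabet (wrapping around), then move the first 2 characters to the end (rotate left by 2).
On "mixtureg": the first step gives "kgvrspce", and the second then gives "vrspcekg".

vrspcekg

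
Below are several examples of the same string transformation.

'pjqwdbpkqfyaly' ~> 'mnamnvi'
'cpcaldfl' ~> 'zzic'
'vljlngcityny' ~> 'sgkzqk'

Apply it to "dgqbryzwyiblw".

The rule is to shift every letter 3 places backward in the alphabet (wrapping around), then keep every other character starting from the first (positions 1st, 3rd, 5th, ...).
Working it through for "dgqbryzwyiblw": intermediate "adnyovwtvfyit", final "anowvyt".
(Check on "cpcaldfl": → "zmzxiaci" → "zzic" ✓)

anowvyt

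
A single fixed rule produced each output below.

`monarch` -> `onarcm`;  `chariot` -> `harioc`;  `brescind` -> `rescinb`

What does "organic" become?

The rule is to delete the last character, then move the first character to the end.
On "organic": the first step gives "organi", and the second then gives "rganio".

rganio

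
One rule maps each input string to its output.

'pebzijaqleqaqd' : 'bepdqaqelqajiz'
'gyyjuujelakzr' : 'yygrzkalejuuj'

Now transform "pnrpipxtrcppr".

rnprppcrtxpip

Rule — reverse the string, then move the last 3 characters to the front (rotate right by 3).
"pnrpipxtrcppr" → "rppcrtxpiprnp" → "rnprppcrtxpip".
(Check on "gyyjuujelakzr": → "rzkalejuujyyg" → "yygrzkalejuuj" ✓)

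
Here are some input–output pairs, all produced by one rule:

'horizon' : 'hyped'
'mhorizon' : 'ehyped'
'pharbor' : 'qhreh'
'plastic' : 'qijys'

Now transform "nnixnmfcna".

yndcvsdq

The pattern: delete the first 2 characters, then shift every letter 10 places backward in the alphabet (wrapping around).
Working it through for "nnixnmfcna": intermediate "ixnmfcna", final "yndcvsdq".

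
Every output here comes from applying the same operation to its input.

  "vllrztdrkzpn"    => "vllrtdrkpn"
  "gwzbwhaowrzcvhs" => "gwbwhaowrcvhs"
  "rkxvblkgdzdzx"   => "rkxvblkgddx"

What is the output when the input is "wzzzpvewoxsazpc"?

wpvewoxsapc

The rule is to remove every "z".
On "wzzzpvewoxsazpc" that produces "wpvewoxsapc".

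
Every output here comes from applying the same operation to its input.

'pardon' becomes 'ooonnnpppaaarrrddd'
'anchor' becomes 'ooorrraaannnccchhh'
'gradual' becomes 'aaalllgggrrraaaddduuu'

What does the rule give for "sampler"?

eeerrrsssaaammmppplll

Each output is the input with this applied: move the last 2 characters to the front (rotate right by 2), then repeat every character 3 times.
On "sampler": the first step gives "ersampl", and the second then gives "eeerrrsssaaammmppplll".
(Check on "pardon": → "onpard" → "ooonnnpppaaarrrddd" ✓)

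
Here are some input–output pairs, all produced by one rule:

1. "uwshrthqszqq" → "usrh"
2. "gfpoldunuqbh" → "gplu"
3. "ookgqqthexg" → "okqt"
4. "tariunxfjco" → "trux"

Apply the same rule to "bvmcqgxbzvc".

The pattern: keep every other character starting from the first (positions 1st, 3rd, 5th, ...), then keep only the first 4 characters.
For "bvmcqgxbzvc", step one produces "bmqxzc"; step two turns that into "bmqx".

bmqx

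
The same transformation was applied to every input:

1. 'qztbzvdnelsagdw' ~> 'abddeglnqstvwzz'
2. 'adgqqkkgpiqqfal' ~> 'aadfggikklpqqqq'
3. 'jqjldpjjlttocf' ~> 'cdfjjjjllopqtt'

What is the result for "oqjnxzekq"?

What's happening: sort the characters into alphabetical order.
"oqjnxzekq" → "ejknoqqxz".

ejknoqqxz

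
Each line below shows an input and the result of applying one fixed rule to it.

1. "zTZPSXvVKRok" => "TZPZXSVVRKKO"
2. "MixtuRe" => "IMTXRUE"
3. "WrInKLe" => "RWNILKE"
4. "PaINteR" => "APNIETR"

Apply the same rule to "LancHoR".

ALCNOHR

Looking at the pairs, the operation is to swap each adjacent pair of characters (1↔2, 3↔4, ...), then convert every letter to uppercase.
Doing the same to "LancHoR": "ALCNOHR".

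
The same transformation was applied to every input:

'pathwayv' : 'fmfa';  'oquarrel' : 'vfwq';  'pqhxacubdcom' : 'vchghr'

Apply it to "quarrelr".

zwjw

The transformation: keep every other character starting from the second (positions 2nd, 4th, 6th, ...), then shift every letter 5 places forward in the alphabet (wrapping around).
"quarrelr" → "zwjw".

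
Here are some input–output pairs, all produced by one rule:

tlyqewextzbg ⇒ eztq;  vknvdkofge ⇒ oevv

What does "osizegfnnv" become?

Each output is the input with this applied: keep one character in every 3, starting at position 1 (positions 1st, 4th, 7th, ...), then swap the front and back halves of the string.
Starting from "osizegfnnv": after the first operation, "ozfv"; after the second, "fvoz".

fvoz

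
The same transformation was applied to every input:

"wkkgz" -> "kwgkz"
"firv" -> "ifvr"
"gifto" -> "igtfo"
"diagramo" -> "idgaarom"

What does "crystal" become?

rcsyatl

The pattern: swap each adjacent pair of characters (1↔2, 3↔4, ...).
On "crystal" that produces "rcsyatl".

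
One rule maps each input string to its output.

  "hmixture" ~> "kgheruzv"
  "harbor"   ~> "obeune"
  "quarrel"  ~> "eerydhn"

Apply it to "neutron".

gebaarh

In each case the input is transformed by: move the first 3 characters to the end (rotate left by 3), then shift every letter 13 places forward in the alphabet (wrapping around) — i.e. ROT13.
"neutron" → "tronneu" → "gebaarh".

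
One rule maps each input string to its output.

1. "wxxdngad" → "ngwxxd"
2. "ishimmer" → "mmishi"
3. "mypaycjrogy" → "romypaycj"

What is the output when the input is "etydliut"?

The pattern: delete the last 2 characters, then move the last 2 characters to the front (rotate right by 2).
For "etydliut" the result is "lietyd".

lietyd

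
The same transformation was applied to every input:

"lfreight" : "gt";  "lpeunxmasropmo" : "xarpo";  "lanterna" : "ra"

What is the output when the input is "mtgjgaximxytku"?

Looking at the pairs, the operation is to keep every other character starting from the second (positions 2nd, 4th, 6th, ...), then delete the first 2 characters.
For "mtgjgaximxytku" the result is "aixtu".

aixtu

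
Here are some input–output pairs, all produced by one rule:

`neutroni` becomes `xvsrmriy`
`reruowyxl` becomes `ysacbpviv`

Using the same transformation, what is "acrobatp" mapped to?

The rule is to move the first 3 characters to the end (rotate left by 3), then shift every letter 4 places forward in the alphabet (wrapping around).
So "acrobatp" becomes "sfextegv".

sfextegv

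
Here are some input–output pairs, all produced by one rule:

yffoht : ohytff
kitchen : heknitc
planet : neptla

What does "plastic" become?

The pattern: swap the first and last characters, then move the last 3 characters to the front (rotate right by 3).
Starting from "plastic": after the first operation, "clastip"; after the second, "tipclas".
(Check on "yffoht": → "tffohy" → "ohytff" ✓)

tipclas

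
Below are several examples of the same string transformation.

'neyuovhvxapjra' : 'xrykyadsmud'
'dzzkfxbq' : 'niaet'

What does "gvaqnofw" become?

tqriz

Rule — delete the first 3 characters, then shift every letter 3 places forward in the alphabet (wrapping around).
On "gvaqnofw": the first step gives "qnofw", and the second then gives "tqriz".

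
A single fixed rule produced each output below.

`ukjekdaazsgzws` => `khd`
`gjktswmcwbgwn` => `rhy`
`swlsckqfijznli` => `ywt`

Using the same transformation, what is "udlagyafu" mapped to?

lqf

Each output is the input with this applied: shift every letter 11 places forward in the alphabet (wrapping around), then keep only the last 3 characters.
Starting from "udlagyafu": after the first operation, "fowlrjlqf"; after the second, "lqf".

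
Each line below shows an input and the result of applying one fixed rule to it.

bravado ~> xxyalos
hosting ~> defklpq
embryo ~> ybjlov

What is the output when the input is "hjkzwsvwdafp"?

The transformation: sort the characters into alphabetical order, then shift every letter 3 places backward in the alphabet (wrapping around).
Applying both steps to "hjkzwsvwdafp": "adfhjkpsvwwz", then "xaceghmpsttw".

xaceghmpsttw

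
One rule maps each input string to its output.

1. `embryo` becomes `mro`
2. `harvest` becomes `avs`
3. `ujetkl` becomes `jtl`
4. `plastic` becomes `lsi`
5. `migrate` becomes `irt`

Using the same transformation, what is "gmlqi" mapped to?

mq

The transformation: keep every other character starting from the second (positions 2nd, 4th, 6th, ...).
So "gmlqi" becomes "mq".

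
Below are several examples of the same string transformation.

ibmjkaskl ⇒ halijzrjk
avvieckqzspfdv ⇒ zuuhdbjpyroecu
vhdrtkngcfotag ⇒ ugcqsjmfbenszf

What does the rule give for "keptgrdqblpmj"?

jdosfqcpakoli

Rule — shift every letter 1 place backward in the alphabet (wrapping around).
"keptgrdqblpmj" → "jdosfqcpakoli".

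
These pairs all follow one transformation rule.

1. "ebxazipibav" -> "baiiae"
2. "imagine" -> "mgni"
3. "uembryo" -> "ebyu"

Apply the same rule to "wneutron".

Rule — move the first character to the end, then keep every other character starting from the first (positions 1st, 3rd, 5th, ...).
On "wneutron": the first step gives "neutronw", and the second then gives "nurn".
(Check on "imagine": → "maginei" → "mgni" ✓)

nurn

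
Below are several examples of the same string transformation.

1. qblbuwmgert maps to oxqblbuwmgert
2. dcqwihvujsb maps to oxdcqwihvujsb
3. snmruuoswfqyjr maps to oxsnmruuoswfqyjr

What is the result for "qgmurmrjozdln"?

Looking at the pairs, the operation is to prepend "ox".
"qgmurmrjozdln" → "oxqgmurmrjozdln".

oxqgmurmrjozdln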